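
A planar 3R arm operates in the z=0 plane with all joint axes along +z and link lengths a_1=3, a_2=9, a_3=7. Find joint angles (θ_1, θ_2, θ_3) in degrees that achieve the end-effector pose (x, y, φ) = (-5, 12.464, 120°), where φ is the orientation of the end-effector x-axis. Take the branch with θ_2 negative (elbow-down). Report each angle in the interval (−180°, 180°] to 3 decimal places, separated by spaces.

-119.996 -150.003 29.999

wrist centre = target − a_3·(cos φ, sin φ) = (-1.5000, 6.4018)
cos θ_2 = (43.2333−3²−9²)/(2·3·9) = -0.8660; θ_2 = -150.0028° (elbow-down)
β = atan2(6.4018,-1.5000) = 103.1870°; ψ = atan2(-4.4996,-4.7944) = -136.8169°
θ_1 = β − ψ = 240.0039°
θ_3 = φ − θ_1 − θ_2 = 29.9989° (wrapped to (-180°,180°])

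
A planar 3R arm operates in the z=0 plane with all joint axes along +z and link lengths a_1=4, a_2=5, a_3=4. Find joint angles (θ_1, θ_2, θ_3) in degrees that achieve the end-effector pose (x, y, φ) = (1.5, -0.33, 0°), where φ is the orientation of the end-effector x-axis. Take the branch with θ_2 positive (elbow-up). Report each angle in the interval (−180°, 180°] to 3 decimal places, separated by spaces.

89.997 150.000 120.003

wrist centre = target − a_3·(cos φ, sin φ) = (-2.5000, -0.3300)
cos θ_2 = (6.3589−4²−5²)/(2·4·5) = -0.8660; θ_2 = 150.0002° (elbow-up)
β = atan2(-0.3300,-2.5000) = -172.4804°; ψ = atan2(2.5000,-0.3301) = 97.5227°
θ_1 = β − ψ = -270.0032°
θ_3 = φ − θ_1 − θ_2 = 120.0029° (wrapped to (-180°,180°])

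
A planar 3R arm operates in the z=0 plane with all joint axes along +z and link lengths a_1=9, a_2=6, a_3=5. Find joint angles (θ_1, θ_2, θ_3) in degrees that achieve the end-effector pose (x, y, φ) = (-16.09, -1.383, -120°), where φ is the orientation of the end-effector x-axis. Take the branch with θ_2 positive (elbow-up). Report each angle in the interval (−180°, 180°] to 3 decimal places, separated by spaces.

150.002 44.995 45.003

wrist centre = target − a_3·(cos φ, sin φ) = (-13.5900, 2.9471)
cos θ_2 = (193.3737−9²−6²)/(2·9·6) = 0.7072; θ_2 = 44.9954° (elbow-up)
β = atan2(2.9471,-13.5900) = 167.7643°; ψ = atan2(4.2423,13.2430) = 17.7625°
θ_1 = β − ψ = 150.0018°
θ_3 = φ − θ_1 − θ_2 = 45.0028° (wrapped to (-180°,180°])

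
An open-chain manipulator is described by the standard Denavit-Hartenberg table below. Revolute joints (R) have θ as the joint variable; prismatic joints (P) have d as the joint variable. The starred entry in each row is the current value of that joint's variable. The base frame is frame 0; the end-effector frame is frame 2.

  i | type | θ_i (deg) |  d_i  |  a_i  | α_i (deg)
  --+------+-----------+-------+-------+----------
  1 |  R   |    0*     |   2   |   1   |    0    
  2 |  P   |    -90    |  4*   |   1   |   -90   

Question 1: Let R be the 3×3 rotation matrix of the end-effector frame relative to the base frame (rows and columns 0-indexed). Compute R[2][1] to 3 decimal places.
End-effector y-axis (col 1 of R) = (0.0000,0.0000,-1.0000)
R[2][1] = -1.0000

-1.000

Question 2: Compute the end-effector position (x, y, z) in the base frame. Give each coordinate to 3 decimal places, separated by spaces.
1.000 -1.000 6.000

after link 1: o_1 = (1.0000, 0.0000, 2.0000)
after link 2: o_2 = (1.0000, -1.0000, 6.0000)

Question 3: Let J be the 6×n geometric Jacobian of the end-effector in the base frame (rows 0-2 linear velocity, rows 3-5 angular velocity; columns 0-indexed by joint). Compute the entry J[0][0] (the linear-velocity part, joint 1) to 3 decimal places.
axis z_0 = ẑ; lever o_n−o_0 = (1.0000,-1.0000,6.0000)
cross product → J_v[:, 0] = (1.0000,1.0000,-0.0000)
J_ω[:, 0] = z_0
entry J[0][0] = 1.0000

1.000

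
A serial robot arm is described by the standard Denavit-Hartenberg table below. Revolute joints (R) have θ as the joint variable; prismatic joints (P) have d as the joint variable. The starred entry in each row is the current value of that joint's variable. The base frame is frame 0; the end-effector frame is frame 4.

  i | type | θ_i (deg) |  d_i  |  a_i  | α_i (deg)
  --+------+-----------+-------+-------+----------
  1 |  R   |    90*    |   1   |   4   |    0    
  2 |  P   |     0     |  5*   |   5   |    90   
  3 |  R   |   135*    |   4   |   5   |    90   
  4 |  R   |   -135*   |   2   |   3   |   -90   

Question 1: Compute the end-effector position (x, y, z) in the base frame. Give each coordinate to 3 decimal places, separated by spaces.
1.879 8.379 9.450

after link 1: o_1 = (0.0000, 4.0000, 1.0000)
after link 2: o_2 = (0.0000, 9.0000, 6.0000)
after link 3: o_3 = (4.0000, 5.4645, 9.5355)
after link 4: o_4 = (1.8787, 8.3787, 9.4497)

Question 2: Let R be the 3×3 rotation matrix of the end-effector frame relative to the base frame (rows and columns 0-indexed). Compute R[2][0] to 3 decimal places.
End-effector x-axis (col 0 of R) = (-0.7071,0.5000,-0.5000)
R[2][0] = -0.5000

-0.500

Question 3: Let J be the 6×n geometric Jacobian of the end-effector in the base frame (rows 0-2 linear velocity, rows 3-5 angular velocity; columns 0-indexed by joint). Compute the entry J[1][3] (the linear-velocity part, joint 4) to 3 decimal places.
-1.500

axis z_3 = (0.0000,0.7071,0.7071); lever o_n−o_3 = (-2.1213,2.9142,-0.0858)
cross product → J_v[:, 3] = (-2.1213,-1.5000,1.5000)
J_ω[:, 3] = z_3
entry J[1][3] = -1.5000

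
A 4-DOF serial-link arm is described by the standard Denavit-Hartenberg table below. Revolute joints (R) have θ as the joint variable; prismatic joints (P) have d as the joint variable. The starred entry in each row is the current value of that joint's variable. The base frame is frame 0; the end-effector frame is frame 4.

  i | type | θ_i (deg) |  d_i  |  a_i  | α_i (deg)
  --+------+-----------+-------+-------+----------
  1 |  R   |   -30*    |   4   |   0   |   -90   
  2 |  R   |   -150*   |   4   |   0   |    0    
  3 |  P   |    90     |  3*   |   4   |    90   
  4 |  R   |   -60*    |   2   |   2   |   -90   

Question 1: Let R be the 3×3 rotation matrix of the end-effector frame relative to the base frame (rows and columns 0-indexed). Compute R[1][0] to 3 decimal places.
-0.875

End-effector x-axis (col 0 of R) = (-0.2165,-0.8750,0.4330)
R[1][0] = -0.8750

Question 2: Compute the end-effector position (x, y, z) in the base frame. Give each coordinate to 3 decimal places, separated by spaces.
3.299 4.178 9.330

after link 1: o_1 = (0.0000, 0.0000, 4.0000)
after link 2: o_2 = (2.0000, 3.4641, 4.0000)
after link 3: o_3 = (5.2321, 5.0622, 7.4641)
after link 4: o_4 = (3.2990, 4.1782, 9.3301)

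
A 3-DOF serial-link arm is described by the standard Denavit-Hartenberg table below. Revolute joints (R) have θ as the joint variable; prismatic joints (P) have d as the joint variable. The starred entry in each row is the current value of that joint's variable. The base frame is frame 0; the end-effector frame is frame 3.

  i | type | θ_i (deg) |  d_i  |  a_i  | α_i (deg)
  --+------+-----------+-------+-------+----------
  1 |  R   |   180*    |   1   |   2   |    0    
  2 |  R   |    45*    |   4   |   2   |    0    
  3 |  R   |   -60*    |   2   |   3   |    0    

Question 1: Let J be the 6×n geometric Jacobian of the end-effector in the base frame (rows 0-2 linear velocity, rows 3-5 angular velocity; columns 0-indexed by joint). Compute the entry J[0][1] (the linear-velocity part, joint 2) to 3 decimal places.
axis z_1 = (0.0000,0.0000,1.0000); lever o_n−o_1 = (-4.3120,-0.6378,6.0000)
cross product → J_v[:, 1] = (0.6378,-4.3120,0.0000)
J_ω[:, 1] = z_1
entry J[0][1] = 0.6378

0.638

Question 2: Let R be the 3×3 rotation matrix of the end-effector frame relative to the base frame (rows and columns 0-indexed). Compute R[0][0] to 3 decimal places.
End-effector x-axis (col 0 of R) = (-0.9659,0.2588,0.0000)
R[0][0] = -0.9659

-0.966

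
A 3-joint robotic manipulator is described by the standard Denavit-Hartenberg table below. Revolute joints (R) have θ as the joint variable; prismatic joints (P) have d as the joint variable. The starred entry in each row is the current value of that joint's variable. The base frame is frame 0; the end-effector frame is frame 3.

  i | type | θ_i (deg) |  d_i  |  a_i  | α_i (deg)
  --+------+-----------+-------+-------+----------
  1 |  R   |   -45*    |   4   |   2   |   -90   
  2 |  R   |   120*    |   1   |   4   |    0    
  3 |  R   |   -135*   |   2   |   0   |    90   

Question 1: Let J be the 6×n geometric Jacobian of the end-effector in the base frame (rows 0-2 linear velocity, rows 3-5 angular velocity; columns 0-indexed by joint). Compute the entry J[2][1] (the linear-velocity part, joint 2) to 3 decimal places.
2.000

axis z_1 = (0.7071,0.7071,0.0000); lever o_n−o_1 = (0.7071,3.5355,-3.4641)
cross product → J_v[:, 1] = (-2.4495,2.4495,2.0000)
J_ω[:, 1] = z_1
entry J[2][1] = 2.0000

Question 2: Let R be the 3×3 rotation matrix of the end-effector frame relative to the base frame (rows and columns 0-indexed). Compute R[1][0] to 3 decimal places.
End-effector x-axis (col 0 of R) = (0.6830,-0.6830,0.2588)
R[1][0] = -0.6830

-0.683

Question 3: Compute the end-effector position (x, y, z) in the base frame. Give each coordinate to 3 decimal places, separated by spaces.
2.121 2.121 0.536

after link 1: o_1 = (1.4142, -1.4142, 4.0000)
after link 2: o_2 = (0.7071, 0.7071, 0.5359)
after link 3: o_3 = (2.1213, 2.1213, 0.5359)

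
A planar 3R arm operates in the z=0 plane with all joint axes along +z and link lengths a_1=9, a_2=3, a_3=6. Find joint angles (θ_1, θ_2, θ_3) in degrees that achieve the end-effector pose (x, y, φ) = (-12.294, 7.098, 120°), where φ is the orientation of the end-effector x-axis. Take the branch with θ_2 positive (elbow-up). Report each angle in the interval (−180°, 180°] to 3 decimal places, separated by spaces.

wrist centre = target − a_3·(cos φ, sin φ) = (-9.2940, 1.9018)
cos θ_2 = (89.9955−9²−3²)/(2·9·3) = -0.0001; θ_2 = 90.0048° (elbow-up)
β = atan2(1.9018,-9.2940) = 168.4351°; ψ = atan2(3.0000,8.9997) = 18.4354°
θ_1 = β − ψ = 149.9997°
θ_3 = φ − θ_1 − θ_2 = -120.0045° (wrapped to (-180°,180°])

150.000 90.005 -120.005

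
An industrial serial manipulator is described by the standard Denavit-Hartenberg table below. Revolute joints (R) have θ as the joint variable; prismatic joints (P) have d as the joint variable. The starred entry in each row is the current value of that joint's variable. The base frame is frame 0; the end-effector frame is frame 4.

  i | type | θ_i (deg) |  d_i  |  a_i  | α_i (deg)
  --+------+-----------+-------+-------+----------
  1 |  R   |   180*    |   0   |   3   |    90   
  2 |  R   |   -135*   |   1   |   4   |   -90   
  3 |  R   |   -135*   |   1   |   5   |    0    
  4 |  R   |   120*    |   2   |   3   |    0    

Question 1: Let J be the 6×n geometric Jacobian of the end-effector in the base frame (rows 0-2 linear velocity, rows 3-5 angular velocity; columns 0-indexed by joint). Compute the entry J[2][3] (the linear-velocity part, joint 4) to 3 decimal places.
axis z_3 = (-0.7071,0.0000,-0.7071); lever o_n−o_3 = (0.6348,0.7765,-3.4633)
cross product → J_v[:, 3] = (0.5490,-2.8978,-0.5490)
J_ω[:, 3] = z_3
entry J[2][3] = -0.5490

-0.549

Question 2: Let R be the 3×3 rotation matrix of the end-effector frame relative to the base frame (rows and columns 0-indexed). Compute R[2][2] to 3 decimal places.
End-effector z-axis (col 2 of R) = (-0.7071,0.0000,-0.7071)
R[2][2] = -0.7071

-0.707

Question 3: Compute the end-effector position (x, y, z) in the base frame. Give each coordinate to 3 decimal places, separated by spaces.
-2.744 5.312 -4.499

after link 1: o_1 = (-3.0000, 0.0000, 0.0000)
after link 2: o_2 = (-0.1716, 1.0000, -2.8284)
after link 3: o_3 = (-3.3787, 4.5355, -1.0355)
after link 4: o_4 = (-2.7439, 5.3120, -4.4988)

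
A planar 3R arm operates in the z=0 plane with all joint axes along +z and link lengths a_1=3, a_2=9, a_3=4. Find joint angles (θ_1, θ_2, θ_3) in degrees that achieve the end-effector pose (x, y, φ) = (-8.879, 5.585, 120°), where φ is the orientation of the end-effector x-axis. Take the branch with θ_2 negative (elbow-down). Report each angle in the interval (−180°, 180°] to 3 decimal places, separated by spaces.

-79.279 -134.996 -25.725

wrist centre = target − a_3·(cos φ, sin φ) = (-6.8790, 2.1209)
cos θ_2 = (51.8189−3²−9²)/(2·3·9) = -0.7071; θ_2 = -134.9961° (elbow-down)
β = atan2(2.1209,-6.8790) = 162.8647°; ψ = atan2(-6.3644,-3.3635) = -117.8560°
θ_1 = β − ψ = 280.7207°
θ_3 = φ − θ_1 − θ_2 = -25.7247° (wrapped to (-180°,180°])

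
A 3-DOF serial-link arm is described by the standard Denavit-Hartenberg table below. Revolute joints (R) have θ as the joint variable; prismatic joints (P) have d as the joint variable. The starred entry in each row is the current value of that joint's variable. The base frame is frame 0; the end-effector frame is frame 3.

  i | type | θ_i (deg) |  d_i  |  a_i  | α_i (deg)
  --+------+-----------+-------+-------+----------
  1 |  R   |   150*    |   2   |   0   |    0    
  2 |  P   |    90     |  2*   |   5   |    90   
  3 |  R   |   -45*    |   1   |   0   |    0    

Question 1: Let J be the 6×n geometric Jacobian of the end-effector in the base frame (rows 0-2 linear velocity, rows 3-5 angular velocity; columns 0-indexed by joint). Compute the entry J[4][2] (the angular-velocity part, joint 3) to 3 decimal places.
axis z_2 = (-0.8660,0.5000,0.0000); lever o_n−o_2 = (-0.8660,0.5000,0.0000)
cross product → J_v[:, 2] = (-0.0000,-0.0000,0.0000)
J_ω[:, 2] = z_2
entry J[4][2] = 0.5000

0.500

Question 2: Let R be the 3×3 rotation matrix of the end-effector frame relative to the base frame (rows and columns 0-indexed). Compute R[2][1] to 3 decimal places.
0.707

End-effector y-axis (col 1 of R) = (-0.3536,-0.6124,0.7071)
R[2][1] = 0.7071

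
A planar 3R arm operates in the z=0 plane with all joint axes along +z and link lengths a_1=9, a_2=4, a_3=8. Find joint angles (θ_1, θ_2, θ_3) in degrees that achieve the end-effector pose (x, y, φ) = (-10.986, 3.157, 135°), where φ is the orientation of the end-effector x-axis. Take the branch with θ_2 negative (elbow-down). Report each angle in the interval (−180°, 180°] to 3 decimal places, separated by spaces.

-135.003 -149.995 59.999

wrist centre = target − a_3·(cos φ, sin φ) = (-5.3291, -2.4999)
cos θ_2 = (34.6491−9²−4²)/(2·9·4) = -0.8660; θ_2 = -149.9954° (elbow-down)
β = atan2(-2.4999,-5.3291) = -154.8691°; ψ = atan2(-2.0003,5.5361) = -19.8657°
θ_1 = β − ψ = -135.0034°
θ_3 = φ − θ_1 − θ_2 = 59.9988° (wrapped to (-180°,180°])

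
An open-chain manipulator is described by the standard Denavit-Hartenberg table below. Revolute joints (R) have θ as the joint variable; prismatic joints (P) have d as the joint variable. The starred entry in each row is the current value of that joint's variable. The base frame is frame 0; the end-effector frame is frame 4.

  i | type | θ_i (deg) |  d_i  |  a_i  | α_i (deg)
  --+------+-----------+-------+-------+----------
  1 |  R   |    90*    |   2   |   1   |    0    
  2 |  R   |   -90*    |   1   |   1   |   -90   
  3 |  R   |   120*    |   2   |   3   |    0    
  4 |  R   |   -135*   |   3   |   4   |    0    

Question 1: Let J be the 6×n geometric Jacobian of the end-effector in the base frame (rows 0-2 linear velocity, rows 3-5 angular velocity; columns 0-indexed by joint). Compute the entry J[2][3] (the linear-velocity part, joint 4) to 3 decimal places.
axis z_3 = (0.0000,1.0000,0.0000); lever o_n−o_3 = (3.8637,3.0000,1.0353)
cross product → J_v[:, 3] = (1.0353,0.0000,-3.8637)
J_ω[:, 3] = z_3
entry J[2][3] = -3.8637

-3.864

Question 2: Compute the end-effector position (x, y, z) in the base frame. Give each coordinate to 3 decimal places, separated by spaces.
after link 1: o_1 = (0.0000, 1.0000, 2.0000)
after link 2: o_2 = (1.0000, 1.0000, 3.0000)
after link 3: o_3 = (-0.5000, 3.0000, 0.4019)
after link 4: o_4 = (3.3637, 6.0000, 1.4372)

3.364 6.000 1.437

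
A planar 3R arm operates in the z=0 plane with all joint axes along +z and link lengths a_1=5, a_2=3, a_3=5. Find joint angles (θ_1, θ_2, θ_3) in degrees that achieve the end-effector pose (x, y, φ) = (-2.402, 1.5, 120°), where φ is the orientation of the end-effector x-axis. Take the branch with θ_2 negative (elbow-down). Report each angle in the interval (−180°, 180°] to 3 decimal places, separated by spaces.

wrist centre = target − a_3·(cos φ, sin φ) = (0.0980, -2.8301)
cos θ_2 = (8.0192−5²−3²)/(2·5·3) = -0.8660; θ_2 = -150.0001° (elbow-down)
β = atan2(-2.8301,0.0980) = -88.0168°; ψ = atan2(-1.5000,2.4019) = -31.9847°
θ_1 = β − ψ = -56.0321°
θ_3 = φ − θ_1 − θ_2 = -33.9679° (wrapped to (-180°,180°])

-56.032 -150.000 -33.968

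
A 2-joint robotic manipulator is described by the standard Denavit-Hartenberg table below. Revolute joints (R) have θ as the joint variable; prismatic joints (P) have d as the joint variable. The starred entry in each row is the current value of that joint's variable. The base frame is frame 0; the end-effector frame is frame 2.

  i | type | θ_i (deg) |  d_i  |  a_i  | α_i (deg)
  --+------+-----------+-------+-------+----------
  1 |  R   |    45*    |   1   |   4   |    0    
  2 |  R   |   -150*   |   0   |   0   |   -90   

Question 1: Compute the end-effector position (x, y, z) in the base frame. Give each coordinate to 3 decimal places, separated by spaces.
2.828 2.828 1.000

after link 1: o_1 = (2.8284, 2.8284, 1.0000)
after link 2: o_2 = (2.8284, 2.8284, 1.0000)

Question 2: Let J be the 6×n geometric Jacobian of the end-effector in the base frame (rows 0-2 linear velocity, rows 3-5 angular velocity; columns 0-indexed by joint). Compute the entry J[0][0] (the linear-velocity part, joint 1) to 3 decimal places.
axis z_0 = ẑ; lever o_n−o_0 = (2.8284,2.8284,1.0000)
cross product → J_v[:, 0] = (-2.8284,2.8284,0.0000)
J_ω[:, 0] = z_0
entry J[0][0] = -2.8284

-2.828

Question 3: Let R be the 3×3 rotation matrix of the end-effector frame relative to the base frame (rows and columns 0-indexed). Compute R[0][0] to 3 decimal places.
-0.259

End-effector x-axis (col 0 of R) = (-0.2588,-0.9659,0.0000)
R[0][0] = -0.2588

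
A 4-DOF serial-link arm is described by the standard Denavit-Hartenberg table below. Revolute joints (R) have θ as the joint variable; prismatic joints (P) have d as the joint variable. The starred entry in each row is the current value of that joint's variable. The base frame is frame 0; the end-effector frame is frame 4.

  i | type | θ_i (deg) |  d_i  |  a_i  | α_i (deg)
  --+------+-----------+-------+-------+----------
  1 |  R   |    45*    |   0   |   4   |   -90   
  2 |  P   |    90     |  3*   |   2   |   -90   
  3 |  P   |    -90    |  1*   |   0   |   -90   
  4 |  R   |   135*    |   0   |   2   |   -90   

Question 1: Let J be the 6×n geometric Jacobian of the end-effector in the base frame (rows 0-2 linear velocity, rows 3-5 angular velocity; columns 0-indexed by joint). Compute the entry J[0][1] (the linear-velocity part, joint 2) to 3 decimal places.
prismatic axis z_1 = (-0.7071,0.7071,0.0000)
J_v[:, 1] = z_1; J_ω[:, 1] = (0,0,0)
entry J[0][1] = -0.7071

-0.707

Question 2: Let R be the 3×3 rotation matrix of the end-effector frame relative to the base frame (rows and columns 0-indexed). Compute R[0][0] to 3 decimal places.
End-effector x-axis (col 0 of R) = (1.0000,0.0000,-0.0000)
R[0][0] = 1.0000

1.000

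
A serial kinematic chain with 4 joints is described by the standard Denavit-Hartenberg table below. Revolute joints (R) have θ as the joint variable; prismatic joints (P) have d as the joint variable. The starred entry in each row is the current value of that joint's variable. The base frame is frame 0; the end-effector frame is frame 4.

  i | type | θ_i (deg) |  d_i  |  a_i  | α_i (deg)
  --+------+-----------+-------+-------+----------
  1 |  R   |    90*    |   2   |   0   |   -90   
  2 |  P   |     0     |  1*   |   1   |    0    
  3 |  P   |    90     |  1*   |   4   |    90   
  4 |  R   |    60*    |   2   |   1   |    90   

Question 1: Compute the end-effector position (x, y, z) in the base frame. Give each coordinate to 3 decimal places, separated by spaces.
-2.866 3.000 -2.500

after link 1: o_1 = (0.0000, 0.0000, 2.0000)
after link 2: o_2 = (-1.0000, 1.0000, 2.0000)
after link 3: o_3 = (-2.0000, 1.0000, -2.0000)
after link 4: o_4 = (-2.8660, 3.0000, -2.5000)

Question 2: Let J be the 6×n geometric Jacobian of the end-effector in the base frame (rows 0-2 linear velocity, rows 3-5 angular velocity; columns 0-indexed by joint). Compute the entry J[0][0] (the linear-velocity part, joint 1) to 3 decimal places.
-3.000

axis z_0 = ẑ; lever o_n−o_0 = (-2.8660,3.0000,-2.5000)
cross product → J_v[:, 0] = (-3.0000,-2.8660,0.0000)
J_ω[:, 0] = z_0
entry J[0][0] = -3.0000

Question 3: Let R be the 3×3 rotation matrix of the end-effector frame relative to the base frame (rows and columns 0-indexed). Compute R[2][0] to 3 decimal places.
End-effector x-axis (col 0 of R) = (-0.8660,0.0000,-0.5000)
R[2][0] = -0.5000

-0.500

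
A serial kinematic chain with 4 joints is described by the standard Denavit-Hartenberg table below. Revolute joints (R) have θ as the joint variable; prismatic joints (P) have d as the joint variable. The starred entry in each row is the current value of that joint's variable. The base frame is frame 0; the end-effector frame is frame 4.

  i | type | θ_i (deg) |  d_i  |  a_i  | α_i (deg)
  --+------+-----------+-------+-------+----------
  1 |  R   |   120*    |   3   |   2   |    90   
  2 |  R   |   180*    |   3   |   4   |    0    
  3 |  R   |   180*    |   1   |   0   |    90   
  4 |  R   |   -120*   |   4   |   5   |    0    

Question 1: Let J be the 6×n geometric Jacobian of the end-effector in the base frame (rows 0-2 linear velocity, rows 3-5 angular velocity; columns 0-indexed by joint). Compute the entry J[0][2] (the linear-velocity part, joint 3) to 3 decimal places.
axis z_2 = (0.8660,0.5000,0.0000); lever o_n−o_2 = (-1.6340,-3.8301,-4.0000)
cross product → J_v[:, 2] = (-2.0000,3.4641,-2.5000)
J_ω[:, 2] = z_2
entry J[0][2] = -2.0000

-2.000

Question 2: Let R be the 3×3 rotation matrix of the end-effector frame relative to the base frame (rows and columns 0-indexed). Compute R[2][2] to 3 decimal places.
End-effector z-axis (col 2 of R) = (0.0000,-0.0000,-1.0000)
R[2][2] = -1.0000

-1.000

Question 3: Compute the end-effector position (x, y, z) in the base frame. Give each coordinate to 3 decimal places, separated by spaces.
1.964 -4.062 -1.000

after link 1: o_1 = (-1.0000, 1.7321, 3.0000)
after link 2: o_2 = (3.5981, -0.2321, 3.0000)
after link 3: o_3 = (4.4641, 0.2679, 3.0000)
after link 4: o_4 = (1.9641, -4.0622, -1.0000)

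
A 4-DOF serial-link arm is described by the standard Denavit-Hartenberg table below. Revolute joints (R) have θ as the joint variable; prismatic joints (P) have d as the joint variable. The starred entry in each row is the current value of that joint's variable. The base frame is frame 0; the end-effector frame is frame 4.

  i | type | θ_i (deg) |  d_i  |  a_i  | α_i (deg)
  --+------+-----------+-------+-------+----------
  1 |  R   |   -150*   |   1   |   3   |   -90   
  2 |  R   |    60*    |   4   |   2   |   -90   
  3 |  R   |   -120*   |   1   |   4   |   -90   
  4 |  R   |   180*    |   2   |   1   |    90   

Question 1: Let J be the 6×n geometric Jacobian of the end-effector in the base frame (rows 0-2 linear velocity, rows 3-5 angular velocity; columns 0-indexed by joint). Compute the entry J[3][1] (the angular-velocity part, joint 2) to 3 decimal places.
0.500

axis z_1 = (0.5000,-0.8660,0.0000); lever o_n−o_1 = (3.5825,-6.7051,-2.4330)
cross product → J_v[:, 1] = (2.1071,1.2165,-0.2500)
J_ω[:, 1] = z_1
entry J[3][1] = 0.5000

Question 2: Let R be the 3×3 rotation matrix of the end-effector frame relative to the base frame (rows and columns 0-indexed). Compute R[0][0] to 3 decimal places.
End-effector x-axis (col 0 of R) = (-0.6495,0.6250,-0.4330)
R[0][0] = -0.6495

-0.650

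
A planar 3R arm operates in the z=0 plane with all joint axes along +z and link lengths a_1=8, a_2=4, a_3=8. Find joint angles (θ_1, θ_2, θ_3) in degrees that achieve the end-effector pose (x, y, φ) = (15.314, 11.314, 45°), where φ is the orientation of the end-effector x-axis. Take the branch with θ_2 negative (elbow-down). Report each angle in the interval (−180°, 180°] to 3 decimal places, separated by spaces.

44.997 -44.989 44.992

wrist centre = target − a_3·(cos φ, sin φ) = (9.6571, 5.6571)
cos θ_2 = (125.2638−8²−4²)/(2·8·4) = 0.7072; θ_2 = -44.9887° (elbow-down)
β = atan2(5.6571,9.6571) = 30.3617°; ψ = atan2(-2.8279,10.8290) = -14.6353°
θ_1 = β − ψ = 44.9970°
θ_3 = φ − θ_1 − θ_2 = 44.9916° (wrapped to (-180°,180°])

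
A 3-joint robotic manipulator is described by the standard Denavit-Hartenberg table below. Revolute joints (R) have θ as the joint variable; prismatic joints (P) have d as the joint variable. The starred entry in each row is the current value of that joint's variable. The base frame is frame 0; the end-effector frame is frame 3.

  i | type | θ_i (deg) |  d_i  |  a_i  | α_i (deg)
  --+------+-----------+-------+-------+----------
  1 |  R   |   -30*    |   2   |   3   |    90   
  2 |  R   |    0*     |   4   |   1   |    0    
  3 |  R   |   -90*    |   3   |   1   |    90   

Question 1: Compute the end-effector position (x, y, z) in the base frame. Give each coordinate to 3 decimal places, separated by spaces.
after link 1: o_1 = (2.5981, -1.5000, 2.0000)
after link 2: o_2 = (1.4641, -5.4641, 2.0000)
after link 3: o_3 = (-0.0359, -8.0622, 1.0000)

-0.036 -8.062 1.000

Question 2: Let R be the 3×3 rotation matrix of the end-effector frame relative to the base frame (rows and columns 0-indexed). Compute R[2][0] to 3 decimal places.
-1.000

End-effector x-axis (col 0 of R) = (0.0000,-0.0000,-1.0000)
R[2][0] = -1.0000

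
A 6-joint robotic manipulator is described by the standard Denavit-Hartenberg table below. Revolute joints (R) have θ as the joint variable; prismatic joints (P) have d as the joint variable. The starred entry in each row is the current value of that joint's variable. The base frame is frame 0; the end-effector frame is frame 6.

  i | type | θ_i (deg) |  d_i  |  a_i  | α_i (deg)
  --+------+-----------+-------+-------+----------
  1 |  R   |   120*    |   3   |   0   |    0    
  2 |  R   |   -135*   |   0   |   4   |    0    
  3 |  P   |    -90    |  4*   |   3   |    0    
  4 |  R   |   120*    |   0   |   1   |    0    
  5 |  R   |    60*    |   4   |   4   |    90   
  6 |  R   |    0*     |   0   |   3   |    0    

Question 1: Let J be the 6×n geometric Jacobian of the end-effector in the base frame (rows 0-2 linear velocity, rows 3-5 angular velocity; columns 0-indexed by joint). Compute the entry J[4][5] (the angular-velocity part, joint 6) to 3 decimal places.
-0.259

axis z_5 = (0.9659,-0.2588,0.0000); lever o_n−o_5 = (0.7765,2.8978,0.0000)
cross product → J_v[:, 5] = (-0.0000,0.0000,3.0000)
J_ω[:, 5] = z_5
entry J[4][5] = -0.2588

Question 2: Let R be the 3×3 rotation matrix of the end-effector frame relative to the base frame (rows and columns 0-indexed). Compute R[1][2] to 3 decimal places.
-0.259

End-effector z-axis (col 2 of R) = (0.9659,-0.2588,0.0000)
R[1][2] = -0.2588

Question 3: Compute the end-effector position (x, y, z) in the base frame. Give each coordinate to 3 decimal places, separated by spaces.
5.865 3.087 11.000

after link 1: o_1 = (0.0000, 0.0000, 3.0000)
after link 2: o_2 = (3.8637, -1.0353, 3.0000)
after link 3: o_3 = (3.0872, -3.9331, 7.0000)
after link 4: o_4 = (4.0532, -3.6742, 7.0000)
after link 5: o_5 = (5.0884, 0.1895, 11.0000)
after link 6: o_6 = (5.8649, 3.0872, 11.0000)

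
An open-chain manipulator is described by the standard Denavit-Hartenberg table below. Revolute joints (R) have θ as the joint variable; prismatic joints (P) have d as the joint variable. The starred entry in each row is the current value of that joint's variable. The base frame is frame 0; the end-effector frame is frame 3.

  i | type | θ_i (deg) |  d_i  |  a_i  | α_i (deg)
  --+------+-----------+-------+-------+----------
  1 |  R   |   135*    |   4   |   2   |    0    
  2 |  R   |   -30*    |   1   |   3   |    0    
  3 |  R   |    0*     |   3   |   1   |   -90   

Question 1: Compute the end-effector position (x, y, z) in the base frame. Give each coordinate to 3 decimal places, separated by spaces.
-2.449 5.278 8.000

after link 1: o_1 = (-1.4142, 1.4142, 4.0000)
after link 2: o_2 = (-2.1907, 4.3120, 5.0000)
after link 3: o_3 = (-2.4495, 5.2779, 8.0000)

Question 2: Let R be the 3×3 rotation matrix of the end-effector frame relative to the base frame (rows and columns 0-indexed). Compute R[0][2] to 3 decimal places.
-0.966

End-effector z-axis (col 2 of R) = (-0.9659,-0.2588,0.0000)
R[0][2] = -0.9659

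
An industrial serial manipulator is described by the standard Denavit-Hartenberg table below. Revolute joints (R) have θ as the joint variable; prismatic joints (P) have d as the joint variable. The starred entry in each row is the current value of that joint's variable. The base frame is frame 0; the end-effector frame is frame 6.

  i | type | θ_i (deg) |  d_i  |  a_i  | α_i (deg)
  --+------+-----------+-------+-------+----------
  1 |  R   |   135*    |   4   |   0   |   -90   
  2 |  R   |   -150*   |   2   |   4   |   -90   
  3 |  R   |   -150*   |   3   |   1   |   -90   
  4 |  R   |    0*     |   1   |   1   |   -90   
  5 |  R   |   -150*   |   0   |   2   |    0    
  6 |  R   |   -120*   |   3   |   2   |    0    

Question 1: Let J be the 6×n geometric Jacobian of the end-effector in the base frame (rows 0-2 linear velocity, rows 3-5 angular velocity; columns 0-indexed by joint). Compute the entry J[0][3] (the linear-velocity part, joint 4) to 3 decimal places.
2.393

axis z_3 = (-0.3062,-0.9186,0.2500); lever o_n−o_3 = (1.7077,-1.1901,-2.2811)
cross product → J_v[:, 3] = (2.3928,-0.2715,1.9330)
J_ω[:, 3] = z_3
entry J[0][3] = 2.3928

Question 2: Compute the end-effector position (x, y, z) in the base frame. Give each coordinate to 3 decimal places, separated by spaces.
after link 1: o_1 = (0.0000, 0.0000, 4.0000)
after link 2: o_2 = (1.0353, -3.8637, 6.0000)
after link 3: o_3 = (-0.9093, -2.6263, 8.1651)
after link 4: o_4 = (-2.0993, -3.3680, 7.9821)
after link 5: o_5 = (-0.8746, -4.5928, 8.9821)
after link 6: o_6 = (0.7984, -3.8163, 5.8840)

0.798 -3.816 5.884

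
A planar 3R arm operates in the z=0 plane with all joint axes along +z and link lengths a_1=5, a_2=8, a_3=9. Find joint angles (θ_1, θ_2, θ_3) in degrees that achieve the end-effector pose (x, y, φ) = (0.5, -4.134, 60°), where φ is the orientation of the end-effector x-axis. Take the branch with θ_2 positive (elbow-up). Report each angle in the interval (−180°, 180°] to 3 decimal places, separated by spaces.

wrist centre = target − a_3·(cos φ, sin φ) = (-4.0000, -11.9282)
cos θ_2 = (158.2826−5²−8²)/(2·5·8) = 0.8660; θ_2 = 29.9991° (elbow-up)
β = atan2(-11.9282,-4.0000) = -108.5383°; ψ = atan2(3.9999,11.9283) = 18.5378°
θ_1 = β − ψ = -127.0761°
θ_3 = φ − θ_1 − θ_2 = 157.0770° (wrapped to (-180°,180°])

-127.076 29.999 157.077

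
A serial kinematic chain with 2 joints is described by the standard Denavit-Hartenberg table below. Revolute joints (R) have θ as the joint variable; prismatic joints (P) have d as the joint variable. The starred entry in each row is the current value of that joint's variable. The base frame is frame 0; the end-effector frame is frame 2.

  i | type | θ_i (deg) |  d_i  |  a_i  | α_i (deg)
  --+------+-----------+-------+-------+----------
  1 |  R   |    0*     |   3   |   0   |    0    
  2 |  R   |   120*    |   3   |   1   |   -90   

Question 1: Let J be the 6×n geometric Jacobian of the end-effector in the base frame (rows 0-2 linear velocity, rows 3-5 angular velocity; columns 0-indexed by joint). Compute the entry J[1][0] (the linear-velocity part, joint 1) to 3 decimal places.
-0.500

axis z_0 = ẑ; lever o_n−o_0 = (-0.5000,0.8660,6.0000)
cross product → J_v[:, 0] = (-0.8660,-0.5000,0.0000)
J_ω[:, 0] = z_0
entry J[1][0] = -0.5000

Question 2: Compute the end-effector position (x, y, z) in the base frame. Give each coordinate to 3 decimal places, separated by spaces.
after link 1: o_1 = (0.0000, 0.0000, 3.0000)
after link 2: o_2 = (-0.5000, 0.8660, 6.0000)

-0.500 0.866 6.000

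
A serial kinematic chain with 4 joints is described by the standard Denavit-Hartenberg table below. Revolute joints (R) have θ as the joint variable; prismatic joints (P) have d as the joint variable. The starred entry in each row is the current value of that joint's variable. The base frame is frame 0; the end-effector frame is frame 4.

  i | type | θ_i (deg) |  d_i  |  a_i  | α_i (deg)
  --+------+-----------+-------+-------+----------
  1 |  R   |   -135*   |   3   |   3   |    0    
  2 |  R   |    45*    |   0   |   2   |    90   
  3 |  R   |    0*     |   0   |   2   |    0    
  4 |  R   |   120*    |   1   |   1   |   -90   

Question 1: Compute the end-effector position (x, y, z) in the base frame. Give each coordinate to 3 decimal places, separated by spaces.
after link 1: o_1 = (-2.1213, -2.1213, 3.0000)
after link 2: o_2 = (-2.1213, -4.1213, 3.0000)
after link 3: o_3 = (-2.1213, -6.1213, 3.0000)
after link 4: o_4 = (-3.1213, -5.6213, 3.8660)

-3.121 -5.621 3.866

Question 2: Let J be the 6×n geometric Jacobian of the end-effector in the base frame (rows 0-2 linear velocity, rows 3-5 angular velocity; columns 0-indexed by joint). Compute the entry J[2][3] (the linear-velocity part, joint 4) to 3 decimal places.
-0.500

axis z_3 = (-1.0000,0.0000,0.0000); lever o_n−o_3 = (-1.0000,0.5000,0.8660)
cross product → J_v[:, 3] = (-0.0000,0.8660,-0.5000)
J_ω[:, 3] = z_3
entry J[2][3] = -0.5000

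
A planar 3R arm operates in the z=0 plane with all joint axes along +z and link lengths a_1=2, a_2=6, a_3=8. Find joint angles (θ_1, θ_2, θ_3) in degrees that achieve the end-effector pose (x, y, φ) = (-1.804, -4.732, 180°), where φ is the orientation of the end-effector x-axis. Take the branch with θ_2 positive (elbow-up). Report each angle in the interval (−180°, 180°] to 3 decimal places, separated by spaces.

wrist centre = target − a_3·(cos φ, sin φ) = (6.1960, -4.7320)
cos θ_2 = (60.7822−2²−6²)/(2·2·6) = 0.8659; θ_2 = 30.0113° (elbow-up)
β = atan2(-4.7320,6.1960) = -37.3696°; ψ = atan2(3.0010,7.1956) = 22.6394°
θ_1 = β − ψ = -60.0090°
θ_3 = φ − θ_1 − θ_2 = -150.0023° (wrapped to (-180°,180°])

-60.009 30.011 -150.002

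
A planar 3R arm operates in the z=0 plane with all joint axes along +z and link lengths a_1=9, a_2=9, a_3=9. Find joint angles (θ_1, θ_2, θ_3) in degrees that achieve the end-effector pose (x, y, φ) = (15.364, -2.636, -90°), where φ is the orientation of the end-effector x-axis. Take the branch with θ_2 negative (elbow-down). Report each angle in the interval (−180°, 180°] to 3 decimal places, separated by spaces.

wrist centre = target − a_3·(cos φ, sin φ) = (15.3640, 6.3640)
cos θ_2 = (276.5530−9²−9²)/(2·9·9) = 0.7071; θ_2 = -44.9992° (elbow-down)
β = atan2(6.3640,15.3640) = 22.5001°; ψ = atan2(-6.3639,15.3641) = -22.4996°
θ_1 = β − ψ = 44.9996°
θ_3 = φ − θ_1 − θ_2 = -90.0005° (wrapped to (-180°,180°])

45.000 -44.999 -90.000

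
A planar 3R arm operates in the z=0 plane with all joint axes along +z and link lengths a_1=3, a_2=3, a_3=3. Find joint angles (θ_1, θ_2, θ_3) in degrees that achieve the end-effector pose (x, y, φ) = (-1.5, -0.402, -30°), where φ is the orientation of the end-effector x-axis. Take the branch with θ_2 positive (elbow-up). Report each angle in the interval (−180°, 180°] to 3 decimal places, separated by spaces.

120.001 90.001 119.999

wrist centre = target − a_3·(cos φ, sin φ) = (-4.0981, 1.0980)
cos θ_2 = (17.9998−3²−3²)/(2·3·3) = -0.0000; θ_2 = 90.0005° (elbow-up)
β = atan2(1.0980,-4.0981) = 165.0010°; ψ = atan2(3.0000,3.0000) = 45.0003°
θ_1 = β − ψ = 120.0007°
θ_3 = φ − θ_1 − θ_2 = 119.9987° (wrapped to (-180°,180°])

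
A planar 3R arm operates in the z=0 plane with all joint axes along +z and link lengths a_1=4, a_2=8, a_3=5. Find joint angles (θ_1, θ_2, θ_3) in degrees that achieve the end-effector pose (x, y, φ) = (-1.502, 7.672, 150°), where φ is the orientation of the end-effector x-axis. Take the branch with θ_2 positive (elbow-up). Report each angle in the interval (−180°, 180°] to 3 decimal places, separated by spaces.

-44.991 134.997 59.995

wrist centre = target − a_3·(cos φ, sin φ) = (2.8281, 5.1720)
cos θ_2 = (34.7479−4²−8²)/(2·4·8) = -0.7071; θ_2 = 134.9966° (elbow-up)
β = atan2(5.1720,2.8281) = 61.3295°; ψ = atan2(5.6572,-1.6565) = 106.3208°
θ_1 = β − ψ = -44.9913°
θ_3 = φ − θ_1 − θ_2 = 59.9948° (wrapped to (-180°,180°])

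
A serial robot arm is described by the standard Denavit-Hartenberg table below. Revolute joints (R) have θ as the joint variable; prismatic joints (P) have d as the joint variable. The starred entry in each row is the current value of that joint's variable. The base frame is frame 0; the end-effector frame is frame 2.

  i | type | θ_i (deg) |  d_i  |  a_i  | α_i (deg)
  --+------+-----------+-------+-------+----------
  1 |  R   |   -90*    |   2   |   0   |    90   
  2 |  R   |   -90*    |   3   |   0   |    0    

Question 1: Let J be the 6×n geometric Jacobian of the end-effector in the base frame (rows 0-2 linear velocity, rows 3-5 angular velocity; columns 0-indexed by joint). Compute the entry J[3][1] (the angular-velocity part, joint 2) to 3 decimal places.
-1.000

axis z_1 = (-1.0000,-0.0000,0.0000); lever o_n−o_1 = (-3.0000,-0.0000,0.0000)
cross product → J_v[:, 1] = (0.0000,-0.0000,0.0000)
J_ω[:, 1] = z_1
entry J[3][1] = -1.0000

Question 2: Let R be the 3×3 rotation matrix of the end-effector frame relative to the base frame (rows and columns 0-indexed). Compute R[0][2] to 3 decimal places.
-1.000

End-effector z-axis (col 2 of R) = (-1.0000,-0.0000,0.0000)
R[0][2] = -1.0000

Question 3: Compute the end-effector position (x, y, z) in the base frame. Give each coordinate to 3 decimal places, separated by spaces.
-3.000 -0.000 2.000

after link 1: o_1 = (0.0000, 0.0000, 2.0000)
after link 2: o_2 = (-3.0000, -0.0000, 2.0000)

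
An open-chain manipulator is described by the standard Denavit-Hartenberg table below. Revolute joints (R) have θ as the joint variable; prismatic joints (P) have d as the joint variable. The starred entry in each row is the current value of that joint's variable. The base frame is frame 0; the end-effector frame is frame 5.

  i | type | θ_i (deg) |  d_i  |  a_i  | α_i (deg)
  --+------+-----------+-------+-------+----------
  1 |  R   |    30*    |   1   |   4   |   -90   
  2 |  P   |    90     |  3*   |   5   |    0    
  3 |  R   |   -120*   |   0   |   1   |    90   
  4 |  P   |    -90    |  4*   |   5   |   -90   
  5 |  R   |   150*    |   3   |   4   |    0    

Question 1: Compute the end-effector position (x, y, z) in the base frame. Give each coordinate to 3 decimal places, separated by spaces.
after link 1: o_1 = (3.4641, 2.0000, 1.0000)
after link 2: o_2 = (1.9641, 4.5981, -4.0000)
after link 3: o_3 = (2.7141, 5.0311, -3.5000)
after link 4: o_4 = (3.4821, -0.2990, -0.0359)
after link 5: o_5 = (4.8660, 4.5000, -0.2679)

4.866 4.500 -0.268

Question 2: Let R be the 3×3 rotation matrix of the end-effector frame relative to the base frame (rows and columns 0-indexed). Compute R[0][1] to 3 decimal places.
End-effector y-axis (col 1 of R) = (-0.6250,0.2165,0.7500)
R[0][1] = -0.6250

-0.625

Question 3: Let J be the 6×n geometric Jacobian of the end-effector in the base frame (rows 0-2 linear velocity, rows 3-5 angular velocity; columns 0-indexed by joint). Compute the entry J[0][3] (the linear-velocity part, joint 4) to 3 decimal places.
prismatic axis z_3 = (-0.4330,-0.2500,0.8660)
J_v[:, 3] = z_3; J_ω[:, 3] = (0,0,0)
entry J[0][3] = -0.4330

-0.433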